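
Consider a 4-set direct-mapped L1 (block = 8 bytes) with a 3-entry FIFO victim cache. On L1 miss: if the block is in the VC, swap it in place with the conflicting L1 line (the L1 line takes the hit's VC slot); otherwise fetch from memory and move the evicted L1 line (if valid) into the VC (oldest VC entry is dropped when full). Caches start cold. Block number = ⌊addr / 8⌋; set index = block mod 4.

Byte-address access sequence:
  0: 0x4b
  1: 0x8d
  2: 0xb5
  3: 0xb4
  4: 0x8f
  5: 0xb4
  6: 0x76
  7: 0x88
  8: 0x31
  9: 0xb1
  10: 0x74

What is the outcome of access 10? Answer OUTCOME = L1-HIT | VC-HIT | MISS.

OUTCOME = VC-HIT

#0 0x4b→b9/s1 MISS; vc=[]
#1 0x8d→b17/s1 MISS; vc=[9]
#2 0xb5→b22/s2 MISS; vc=[9]
#3 0xb4→b22/s2 L1-HIT; vc=[9]
#4 0x8f→b17/s1 L1-HIT; vc=[9]
#5 0xb4→b22/s2 L1-HIT; vc=[9]
#6 0x76→b14/s2 MISS; vc=[9,22]
#7 0x88→b17/s1 L1-HIT; vc=[9,22]
#8 0x31→b6/s2 MISS; vc=[9,22,14]
#9 0xb1→b22/s2 VC-HIT; vc=[9,6,14]
#10 0x74→b14/s2 VC-HIT; vc=[9,6,22]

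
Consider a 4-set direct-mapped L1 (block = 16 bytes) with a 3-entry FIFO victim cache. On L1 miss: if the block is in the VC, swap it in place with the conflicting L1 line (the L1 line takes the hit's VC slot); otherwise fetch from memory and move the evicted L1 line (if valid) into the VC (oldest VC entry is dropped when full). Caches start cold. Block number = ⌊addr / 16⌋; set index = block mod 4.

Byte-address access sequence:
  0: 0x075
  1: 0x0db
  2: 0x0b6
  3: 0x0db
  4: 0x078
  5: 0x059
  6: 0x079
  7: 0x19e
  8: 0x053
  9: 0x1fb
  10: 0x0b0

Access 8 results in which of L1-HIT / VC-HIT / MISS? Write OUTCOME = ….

0: 0x75 (blk 7, set 3) → MISS  vc=[]
1: 0xdb (blk 13, set 1) → MISS  vc=[]
2: 0xb6 (blk 11, set 3) → MISS  vc=[7]
3: 0xdb (blk 13, set 1) → L1-HIT  vc=[7]
4: 0x78 (blk 7, set 3) → VC-HIT  vc=[11]
5: 0x59 (blk 5, set 1) → MISS  vc=[11, 13]
6: 0x79 (blk 7, set 3) → L1-HIT  vc=[11, 13]
7: 0x19e (blk 25, set 1) → MISS  vc=[11, 13, 5]
8: 0x53 (blk 5, set 1) → VC-HIT  vc=[11, 13, 25]
9: 0x1fb (blk 31, set 3) → MISS  vc=[13, 25, 7]
10: 0xb0 (blk 11, set 3) → MISS  vc=[25, 7, 31]

OUTCOME = VC-HIT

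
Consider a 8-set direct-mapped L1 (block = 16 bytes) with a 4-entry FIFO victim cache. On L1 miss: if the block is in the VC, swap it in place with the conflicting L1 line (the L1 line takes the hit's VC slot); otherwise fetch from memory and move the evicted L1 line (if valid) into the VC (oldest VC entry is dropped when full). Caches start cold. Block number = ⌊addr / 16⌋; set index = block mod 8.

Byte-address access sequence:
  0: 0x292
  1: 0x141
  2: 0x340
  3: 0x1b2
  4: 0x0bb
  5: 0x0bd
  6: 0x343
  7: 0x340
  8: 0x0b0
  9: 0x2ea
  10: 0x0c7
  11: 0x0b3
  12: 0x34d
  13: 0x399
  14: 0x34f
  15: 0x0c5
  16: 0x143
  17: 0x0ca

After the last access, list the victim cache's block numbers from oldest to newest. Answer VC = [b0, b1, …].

#0 0x292→b41/s1 MISS; vc=[]
#1 0x141→b20/s4 MISS; vc=[]
#2 0x340→b52/s4 MISS; vc=[20]
#3 0x1b2→b27/s3 MISS; vc=[20]
#4 0xbb→b11/s3 MISS; vc=[20,27]
#5 0xbd→b11/s3 L1-HIT; vc=[20,27]
#6 0x343→b52/s4 L1-HIT; vc=[20,27]
#7 0x340→b52/s4 L1-HIT; vc=[20,27]
#8 0xb0→b11/s3 L1-HIT; vc=[20,27]
#9 0x2ea→b46/s6 MISS; vc=[20,27]
#10 0xc7→b12/s4 MISS; vc=[20,27,52]
#11 0xb3→b11/s3 L1-HIT; vc=[20,27,52]
#12 0x34d→b52/s4 VC-HIT; vc=[20,27,12]
#13 0x399→b57/s1 MISS; vc=[20,27,12,41]
#14 0x34f→b52/s4 L1-HIT; vc=[20,27,12,41]
#15 0xc5→b12/s4 VC-HIT; vc=[20,27,52,41]
#16 0x143→b20/s4 VC-HIT; vc=[12,27,52,41]
#17 0xca→b12/s4 VC-HIT; vc=[20,27,52,41]

VC = [20, 27, 52, 41]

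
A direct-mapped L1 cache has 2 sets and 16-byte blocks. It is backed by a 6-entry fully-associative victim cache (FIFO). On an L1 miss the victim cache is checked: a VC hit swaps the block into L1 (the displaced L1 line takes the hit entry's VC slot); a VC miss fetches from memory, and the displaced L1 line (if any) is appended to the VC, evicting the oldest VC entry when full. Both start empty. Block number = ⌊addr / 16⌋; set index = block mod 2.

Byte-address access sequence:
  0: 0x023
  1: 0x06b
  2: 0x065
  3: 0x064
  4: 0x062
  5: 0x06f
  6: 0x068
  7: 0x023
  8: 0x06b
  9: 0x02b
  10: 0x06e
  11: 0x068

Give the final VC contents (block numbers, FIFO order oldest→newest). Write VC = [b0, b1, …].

VC = [2]

  [0] addr=0x23 blk=2 s=0: MISS | VC []
  [1] addr=0x6b blk=6 s=0: MISS | VC [2]
  [2] addr=0x65 blk=6 s=0: L1-HIT | VC [2]
  [3] addr=0x64 blk=6 s=0: L1-HIT | VC [2]
  [4] addr=0x62 blk=6 s=0: L1-HIT | VC [2]
  [5] addr=0x6f blk=6 s=0: L1-HIT | VC [2]
  [6] addr=0x68 blk=6 s=0: L1-HIT | VC [2]
  [7] addr=0x23 blk=2 s=0: VC-HIT | VC [6]
  [8] addr=0x6b blk=6 s=0: VC-HIT | VC [2]
  [9] addr=0x2b blk=2 s=0: VC-HIT | VC [6]
  [10] addr=0x6e blk=6 s=0: VC-HIT | VC [2]
  [11] addr=0x68 blk=6 s=0: L1-HIT | VC [2]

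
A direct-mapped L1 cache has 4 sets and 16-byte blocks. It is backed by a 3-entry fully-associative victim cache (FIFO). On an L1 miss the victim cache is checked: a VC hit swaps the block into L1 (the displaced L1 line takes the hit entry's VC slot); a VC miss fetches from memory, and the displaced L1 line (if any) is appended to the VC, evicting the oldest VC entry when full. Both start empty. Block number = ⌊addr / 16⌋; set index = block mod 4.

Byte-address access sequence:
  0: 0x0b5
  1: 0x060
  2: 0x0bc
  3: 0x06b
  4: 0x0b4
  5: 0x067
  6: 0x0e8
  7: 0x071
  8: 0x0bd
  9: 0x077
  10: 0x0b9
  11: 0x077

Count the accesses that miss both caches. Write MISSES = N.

MISSES = 4

  [0] addr=0xb5 blk=11 s=3: MISS | VC []
  [1] addr=0x60 blk=6 s=2: MISS | VC []
  [2] addr=0xbc blk=11 s=3: L1-HIT | VC []
  [3] addr=0x6b blk=6 s=2: L1-HIT | VC []
  [4] addr=0xb4 blk=11 s=3: L1-HIT | VC []
  [5] addr=0x67 blk=6 s=2: L1-HIT | VC []
  [6] addr=0xe8 blk=14 s=2: MISS | VC [6]
  [7] addr=0x71 blk=7 s=3: MISS | VC [6, 11]
  [8] addr=0xbd blk=11 s=3: VC-HIT | VC [6, 7]
  [9] addr=0x77 blk=7 s=3: VC-HIT | VC [6, 11]
  [10] addr=0xb9 blk=11 s=3: VC-HIT | VC [6, 7]
  [11] addr=0x77 blk=7 s=3: VC-HIT | VC [6, 11]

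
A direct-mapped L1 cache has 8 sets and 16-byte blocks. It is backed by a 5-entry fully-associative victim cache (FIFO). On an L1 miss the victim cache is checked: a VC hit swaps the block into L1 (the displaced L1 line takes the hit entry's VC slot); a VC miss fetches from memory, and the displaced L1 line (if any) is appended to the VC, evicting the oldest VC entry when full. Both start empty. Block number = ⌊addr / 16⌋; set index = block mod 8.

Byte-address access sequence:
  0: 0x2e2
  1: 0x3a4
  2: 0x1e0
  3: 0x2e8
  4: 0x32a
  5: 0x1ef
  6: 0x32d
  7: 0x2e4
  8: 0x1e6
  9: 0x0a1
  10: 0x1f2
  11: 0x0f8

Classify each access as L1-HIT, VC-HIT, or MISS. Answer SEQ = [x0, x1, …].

#0 0x2e2→b46/s6 MISS; vc=[]
#1 0x3a4→b58/s2 MISS; vc=[]
#2 0x1e0→b30/s6 MISS; vc=[46]
#3 0x2e8→b46/s6 VC-HIT; vc=[30]
#4 0x32a→b50/s2 MISS; vc=[30,58]
#5 0x1ef→b30/s6 VC-HIT; vc=[46,58]
#6 0x32d→b50/s2 L1-HIT; vc=[46,58]
#7 0x2e4→b46/s6 VC-HIT; vc=[30,58]
#8 0x1e6→b30/s6 VC-HIT; vc=[46,58]
#9 0xa1→b10/s2 MISS; vc=[46,58,50]
#10 0x1f2→b31/s7 MISS; vc=[46,58,50]
#11 0xf8→b15/s7 MISS; vc=[46,58,50,31]

SEQ = [MISS, MISS, MISS, VC-HIT, MISS, VC-HIT, L1-HIT, VC-HIT, VC-HIT, MISS, MISS, MISS]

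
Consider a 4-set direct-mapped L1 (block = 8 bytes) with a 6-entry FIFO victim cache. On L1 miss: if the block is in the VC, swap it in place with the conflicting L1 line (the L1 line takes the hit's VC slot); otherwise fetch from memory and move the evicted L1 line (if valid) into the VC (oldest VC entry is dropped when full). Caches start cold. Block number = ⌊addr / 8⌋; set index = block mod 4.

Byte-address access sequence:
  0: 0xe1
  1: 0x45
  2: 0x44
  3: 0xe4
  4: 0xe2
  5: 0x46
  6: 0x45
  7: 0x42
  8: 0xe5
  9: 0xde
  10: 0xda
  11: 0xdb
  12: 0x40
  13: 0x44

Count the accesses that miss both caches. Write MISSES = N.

#0 0xe1→b28/s0 MISS; vc=[]
#1 0x45→b8/s0 MISS; vc=[28]
#2 0x44→b8/s0 L1-HIT; vc=[28]
#3 0xe4→b28/s0 VC-HIT; vc=[8]
#4 0xe2→b28/s0 L1-HIT; vc=[8]
#5 0x46→b8/s0 VC-HIT; vc=[28]
#6 0x45→b8/s0 L1-HIT; vc=[28]
#7 0x42→b8/s0 L1-HIT; vc=[28]
#8 0xe5→b28/s0 VC-HIT; vc=[8]
#9 0xde→b27/s3 MISS; vc=[8]
#10 0xda→b27/s3 L1-HIT; vc=[8]
#11 0xdb→b27/s3 L1-HIT; vc=[8]
#12 0x40→b8/s0 VC-HIT; vc=[28]
#13 0x44→b8/s0 L1-HIT; vc=[28]

MISSES = 3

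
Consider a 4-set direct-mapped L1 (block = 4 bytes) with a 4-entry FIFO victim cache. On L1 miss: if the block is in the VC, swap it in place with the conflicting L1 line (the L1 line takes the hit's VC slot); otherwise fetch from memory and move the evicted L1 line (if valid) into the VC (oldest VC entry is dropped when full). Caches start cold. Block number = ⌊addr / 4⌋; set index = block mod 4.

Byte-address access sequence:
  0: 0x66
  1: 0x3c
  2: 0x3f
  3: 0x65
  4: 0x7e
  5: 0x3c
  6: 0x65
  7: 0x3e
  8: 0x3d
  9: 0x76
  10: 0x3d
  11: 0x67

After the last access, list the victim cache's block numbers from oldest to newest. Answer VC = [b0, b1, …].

  [0] addr=0x66 blk=25 s=1: MISS | VC []
  [1] addr=0x3c blk=15 s=3: MISS | VC []
  [2] addr=0x3f blk=15 s=3: L1-HIT | VC []
  [3] addr=0x65 blk=25 s=1: L1-HIT | VC []
  [4] addr=0x7e blk=31 s=3: MISS | VC [15]
  [5] addr=0x3c blk=15 s=3: VC-HIT | VC [31]
  [6] addr=0x65 blk=25 s=1: L1-HIT | VC [31]
  [7] addr=0x3e blk=15 s=3: L1-HIT | VC [31]
  [8] addr=0x3d blk=15 s=3: L1-HIT | VC [31]
  [9] addr=0x76 blk=29 s=1: MISS | VC [31, 25]
  [10] addr=0x3d blk=15 s=3: L1-HIT | VC [31, 25]
  [11] addr=0x67 blk=25 s=1: VC-HIT | VC [31, 29]

VC = [31, 29]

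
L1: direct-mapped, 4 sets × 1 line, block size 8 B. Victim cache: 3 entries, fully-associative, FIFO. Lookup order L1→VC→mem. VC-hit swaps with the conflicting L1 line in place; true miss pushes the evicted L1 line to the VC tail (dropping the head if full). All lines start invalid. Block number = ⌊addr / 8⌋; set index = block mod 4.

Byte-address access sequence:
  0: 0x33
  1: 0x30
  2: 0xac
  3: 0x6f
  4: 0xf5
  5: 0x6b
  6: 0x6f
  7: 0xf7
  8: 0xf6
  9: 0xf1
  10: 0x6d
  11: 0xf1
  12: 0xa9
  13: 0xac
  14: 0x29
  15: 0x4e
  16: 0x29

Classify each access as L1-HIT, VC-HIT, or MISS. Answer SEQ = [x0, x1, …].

SEQ = [MISS, L1-HIT, MISS, MISS, MISS, L1-HIT, L1-HIT, L1-HIT, L1-HIT, L1-HIT, L1-HIT, L1-HIT, VC-HIT, L1-HIT, MISS, MISS, VC-HIT]

0: 0x33 (blk 6, set 2) → MISS  vc=[]
1: 0x30 (blk 6, set 2) → L1-HIT  vc=[]
2: 0xac (blk 21, set 1) → MISS  vc=[]
3: 0x6f (blk 13, set 1) → MISS  vc=[21]
4: 0xf5 (blk 30, set 2) → MISS  vc=[21, 6]
5: 0x6b (blk 13, set 1) → L1-HIT  vc=[21, 6]
6: 0x6f (blk 13, set 1) → L1-HIT  vc=[21, 6]
7: 0xf7 (blk 30, set 2) → L1-HIT  vc=[21, 6]
8: 0xf6 (blk 30, set 2) → L1-HIT  vc=[21, 6]
9: 0xf1 (blk 30, set 2) → L1-HIT  vc=[21, 6]
10: 0x6d (blk 13, set 1) → L1-HIT  vc=[21, 6]
11: 0xf1 (blk 30, set 2) → L1-HIT  vc=[21, 6]
12: 0xa9 (blk 21, set 1) → VC-HIT  vc=[13, 6]
13: 0xac (blk 21, set 1) → L1-HIT  vc=[13, 6]
14: 0x29 (blk 5, set 1) → MISS  vc=[13, 6, 21]
15: 0x4e (blk 9, set 1) → MISS  vc=[6, 21, 5]
16: 0x29 (blk 5, set 1) → VC-HIT  vc=[6, 21, 9]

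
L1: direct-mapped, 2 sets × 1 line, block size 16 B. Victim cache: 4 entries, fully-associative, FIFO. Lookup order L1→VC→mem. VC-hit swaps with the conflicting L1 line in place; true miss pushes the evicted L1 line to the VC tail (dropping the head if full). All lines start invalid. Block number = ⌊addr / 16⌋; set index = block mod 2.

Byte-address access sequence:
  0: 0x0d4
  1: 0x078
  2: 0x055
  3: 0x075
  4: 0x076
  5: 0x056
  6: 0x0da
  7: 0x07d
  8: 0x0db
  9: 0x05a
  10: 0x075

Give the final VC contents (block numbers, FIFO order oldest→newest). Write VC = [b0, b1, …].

0: 0xd4 (blk 13, set 1) → MISS  vc=[]
1: 0x78 (blk 7, set 1) → MISS  vc=[13]
2: 0x55 (blk 5, set 1) → MISS  vc=[13, 7]
3: 0x75 (blk 7, set 1) → VC-HIT  vc=[13, 5]
4: 0x76 (blk 7, set 1) → L1-HIT  vc=[13, 5]
5: 0x56 (blk 5, set 1) → VC-HIT  vc=[13, 7]
6: 0xda (blk 13, set 1) → VC-HIT  vc=[5, 7]
7: 0x7d (blk 7, set 1) → VC-HIT  vc=[5, 13]
8: 0xdb (blk 13, set 1) → VC-HIT  vc=[5, 7]
9: 0x5a (blk 5, set 1) → VC-HIT  vc=[13, 7]
10: 0x75 (blk 7, set 1) → VC-HIT  vc=[13, 5]

VC = [13, 5]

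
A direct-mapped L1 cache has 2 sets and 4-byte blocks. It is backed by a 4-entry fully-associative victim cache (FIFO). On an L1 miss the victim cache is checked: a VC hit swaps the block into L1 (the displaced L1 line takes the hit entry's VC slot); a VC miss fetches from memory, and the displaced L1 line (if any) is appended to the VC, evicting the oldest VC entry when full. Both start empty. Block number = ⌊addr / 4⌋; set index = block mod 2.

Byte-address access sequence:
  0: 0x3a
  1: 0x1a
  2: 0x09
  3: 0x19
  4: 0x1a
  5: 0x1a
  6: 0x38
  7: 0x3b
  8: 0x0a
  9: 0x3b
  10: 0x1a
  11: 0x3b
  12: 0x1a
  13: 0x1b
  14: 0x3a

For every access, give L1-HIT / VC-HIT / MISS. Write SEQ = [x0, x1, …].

0: 0x3a (blk 14, set 0) → MISS  vc=[]
1: 0x1a (blk 6, set 0) → MISS  vc=[14]
2: 0x9 (blk 2, set 0) → MISS  vc=[14, 6]
3: 0x19 (blk 6, set 0) → VC-HIT  vc=[14, 2]
4: 0x1a (blk 6, set 0) → L1-HIT  vc=[14, 2]
5: 0x1a (blk 6, set 0) → L1-HIT  vc=[14, 2]
6: 0x38 (blk 14, set 0) → VC-HIT  vc=[6, 2]
7: 0x3b (blk 14, set 0) → L1-HIT  vc=[6, 2]
8: 0xa (blk 2, set 0) → VC-HIT  vc=[6, 14]
9: 0x3b (blk 14, set 0) → VC-HIT  vc=[6, 2]
10: 0x1a (blk 6, set 0) → VC-HIT  vc=[14, 2]
11: 0x3b (blk 14, set 0) → VC-HIT  vc=[6, 2]
12: 0x1a (blk 6, set 0) → VC-HIT  vc=[14, 2]
13: 0x1b (blk 6, set 0) → L1-HIT  vc=[14, 2]
14: 0x3a (blk 14, set 0) → VC-HIT  vc=[6, 2]

SEQ = [MISS, MISS, MISS, VC-HIT, L1-HIT, L1-HIT, VC-HIT, L1-HIT, VC-HIT, VC-HIT, VC-HIT, VC-HIT, VC-HIT, L1-HIT, VC-HIT]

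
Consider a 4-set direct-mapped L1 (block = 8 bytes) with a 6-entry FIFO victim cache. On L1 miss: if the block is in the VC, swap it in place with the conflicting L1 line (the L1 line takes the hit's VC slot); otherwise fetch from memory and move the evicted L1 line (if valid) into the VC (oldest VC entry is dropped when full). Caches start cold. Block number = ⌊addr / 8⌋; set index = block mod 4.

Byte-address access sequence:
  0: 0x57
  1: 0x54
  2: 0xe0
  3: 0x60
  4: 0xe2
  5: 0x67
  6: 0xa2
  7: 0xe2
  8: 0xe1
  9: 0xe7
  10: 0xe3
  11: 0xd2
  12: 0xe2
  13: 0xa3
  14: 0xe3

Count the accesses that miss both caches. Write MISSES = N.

MISSES = 5

  [0] addr=0x57 blk=10 s=2: MISS | VC []
  [1] addr=0x54 blk=10 s=2: L1-HIT | VC []
  [2] addr=0xe0 blk=28 s=0: MISS | VC []
  [3] addr=0x60 blk=12 s=0: MISS | VC [28]
  [4] addr=0xe2 blk=28 s=0: VC-HIT | VC [12]
  [5] addr=0x67 blk=12 s=0: VC-HIT | VC [28]
  [6] addr=0xa2 blk=20 s=0: MISS | VC [28, 12]
  [7] addr=0xe2 blk=28 s=0: VC-HIT | VC [20, 12]
  [8] addr=0xe1 blk=28 s=0: L1-HIT | VC [20, 12]
  [9] addr=0xe7 blk=28 s=0: L1-HIT | VC [20, 12]
  [10] addr=0xe3 blk=28 s=0: L1-HIT | VC [20, 12]
  [11] addr=0xd2 blk=26 s=2: MISS | VC [20, 12, 10]
  [12] addr=0xe2 blk=28 s=0: L1-HIT | VC [20, 12, 10]
  [13] addr=0xa3 blk=20 s=0: VC-HIT | VC [28, 12, 10]
  [14] addr=0xe3 blk=28 s=0: VC-HIT | VC [20, 12, 10]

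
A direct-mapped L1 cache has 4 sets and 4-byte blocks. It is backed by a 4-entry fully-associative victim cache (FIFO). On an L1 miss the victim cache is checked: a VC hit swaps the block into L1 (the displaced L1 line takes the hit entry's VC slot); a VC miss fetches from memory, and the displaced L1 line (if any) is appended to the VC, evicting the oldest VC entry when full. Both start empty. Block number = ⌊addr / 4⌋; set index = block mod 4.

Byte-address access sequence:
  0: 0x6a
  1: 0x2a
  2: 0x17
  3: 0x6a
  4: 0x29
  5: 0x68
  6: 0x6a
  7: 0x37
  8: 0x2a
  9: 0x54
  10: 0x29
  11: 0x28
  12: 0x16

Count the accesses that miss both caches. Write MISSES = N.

  [0] addr=0x6a blk=26 s=2: MISS | VC []
  [1] addr=0x2a blk=10 s=2: MISS | VC [26]
  [2] addr=0x17 blk=5 s=1: MISS | VC [26]
  [3] addr=0x6a blk=26 s=2: VC-HIT | VC [10]
  [4] addr=0x29 blk=10 s=2: VC-HIT | VC [26]
  [5] addr=0x68 blk=26 s=2: VC-HIT | VC [10]
  [6] addr=0x6a blk=26 s=2: L1-HIT | VC [10]
  [7] addr=0x37 blk=13 s=1: MISS | VC [10, 5]
  [8] addr=0x2a blk=10 s=2: VC-HIT | VC [26, 5]
  [9] addr=0x54 blk=21 s=1: MISS | VC [26, 5, 13]
  [10] addr=0x29 blk=10 s=2: L1-HIT | VC [26, 5, 13]
  [11] addr=0x28 blk=10 s=2: L1-HIT | VC [26, 5, 13]
  [12] addr=0x16 blk=5 s=1: VC-HIT | VC [26, 21, 13]

MISSES = 5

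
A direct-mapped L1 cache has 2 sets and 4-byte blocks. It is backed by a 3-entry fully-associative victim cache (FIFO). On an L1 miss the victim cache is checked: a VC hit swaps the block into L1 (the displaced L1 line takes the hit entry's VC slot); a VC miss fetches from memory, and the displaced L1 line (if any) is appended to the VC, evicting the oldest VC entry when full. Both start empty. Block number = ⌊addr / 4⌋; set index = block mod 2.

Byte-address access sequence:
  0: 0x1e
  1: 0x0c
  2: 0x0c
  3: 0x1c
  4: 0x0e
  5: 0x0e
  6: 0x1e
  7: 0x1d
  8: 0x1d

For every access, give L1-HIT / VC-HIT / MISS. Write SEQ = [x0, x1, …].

SEQ = [MISS, MISS, L1-HIT, VC-HIT, VC-HIT, L1-HIT, VC-HIT, L1-HIT, L1-HIT]

  [0] addr=0x1e blk=7 s=1: MISS | VC []
  [1] addr=0xc blk=3 s=1: MISS | VC [7]
  [2] addr=0xc blk=3 s=1: L1-HIT | VC [7]
  [3] addr=0x1c blk=7 s=1: VC-HIT | VC [3]
  [4] addr=0xe blk=3 s=1: VC-HIT | VC [7]
  [5] addr=0xe blk=3 s=1: L1-HIT | VC [7]
  [6] addr=0x1e blk=7 s=1: VC-HIT | VC [3]
  [7] addr=0x1d blk=7 s=1: L1-HIT | VC [3]
  [8] addr=0x1d blk=7 s=1: L1-HIT | VC [3]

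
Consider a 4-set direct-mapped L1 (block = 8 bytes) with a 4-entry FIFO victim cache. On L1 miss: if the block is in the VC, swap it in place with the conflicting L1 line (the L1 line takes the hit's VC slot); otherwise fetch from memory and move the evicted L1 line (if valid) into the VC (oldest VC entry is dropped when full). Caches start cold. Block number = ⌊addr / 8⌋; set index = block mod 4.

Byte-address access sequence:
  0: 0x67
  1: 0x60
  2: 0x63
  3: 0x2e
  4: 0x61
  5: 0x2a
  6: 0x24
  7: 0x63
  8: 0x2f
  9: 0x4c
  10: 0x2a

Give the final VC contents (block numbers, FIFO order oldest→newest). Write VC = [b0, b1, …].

  [0] addr=0x67 blk=12 s=0: MISS | VC []
  [1] addr=0x60 blk=12 s=0: L1-HIT | VC []
  [2] addr=0x63 blk=12 s=0: L1-HIT | VC []
  [3] addr=0x2e blk=5 s=1: MISS | VC []
  [4] addr=0x61 blk=12 s=0: L1-HIT | VC []
  [5] addr=0x2a blk=5 s=1: L1-HIT | VC []
  [6] addr=0x24 blk=4 s=0: MISS | VC [12]
  [7] addr=0x63 blk=12 s=0: VC-HIT | VC [4]
  [8] addr=0x2f blk=5 s=1: L1-HIT | VC [4]
  [9] addr=0x4c blk=9 s=1: MISS | VC [4, 5]
  [10] addr=0x2a blk=5 s=1: VC-HIT | VC [4, 9]

VC = [4, 9]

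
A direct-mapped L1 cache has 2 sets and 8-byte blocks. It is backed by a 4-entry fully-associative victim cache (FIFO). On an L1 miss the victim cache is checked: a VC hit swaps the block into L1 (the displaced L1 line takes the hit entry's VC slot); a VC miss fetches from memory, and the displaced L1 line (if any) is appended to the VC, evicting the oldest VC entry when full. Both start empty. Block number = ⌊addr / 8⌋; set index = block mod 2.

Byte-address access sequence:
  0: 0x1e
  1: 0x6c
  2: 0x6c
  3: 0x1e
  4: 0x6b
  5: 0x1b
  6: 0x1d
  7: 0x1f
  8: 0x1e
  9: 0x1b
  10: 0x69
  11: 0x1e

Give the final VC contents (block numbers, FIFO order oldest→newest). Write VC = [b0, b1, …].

0: 0x1e (blk 3, set 1) → MISS  vc=[]
1: 0x6c (blk 13, set 1) → MISS  vc=[3]
2: 0x6c (blk 13, set 1) → L1-HIT  vc=[3]
3: 0x1e (blk 3, set 1) → VC-HIT  vc=[13]
4: 0x6b (blk 13, set 1) → VC-HIT  vc=[3]
5: 0x1b (blk 3, set 1) → VC-HIT  vc=[13]
6: 0x1d (blk 3, set 1) → L1-HIT  vc=[13]
7: 0x1f (blk 3, set 1) → L1-HIT  vc=[13]
8: 0x1e (blk 3, set 1) → L1-HIT  vc=[13]
9: 0x1b (blk 3, set 1) → L1-HIT  vc=[13]
10: 0x69 (blk 13, set 1) → VC-HIT  vc=[3]
11: 0x1e (blk 3, set 1) → VC-HIT  vc=[13]

VC = [13]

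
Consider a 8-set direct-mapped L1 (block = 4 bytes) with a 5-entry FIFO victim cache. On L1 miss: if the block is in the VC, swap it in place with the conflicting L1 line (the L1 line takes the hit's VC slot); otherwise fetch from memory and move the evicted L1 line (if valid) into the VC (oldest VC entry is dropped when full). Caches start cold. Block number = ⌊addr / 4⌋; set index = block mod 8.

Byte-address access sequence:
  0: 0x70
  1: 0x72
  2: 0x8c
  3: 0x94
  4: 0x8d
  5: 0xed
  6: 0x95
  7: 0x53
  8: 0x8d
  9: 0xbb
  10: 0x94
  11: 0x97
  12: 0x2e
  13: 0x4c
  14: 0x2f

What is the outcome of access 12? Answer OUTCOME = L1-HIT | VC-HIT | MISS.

  [0] addr=0x70 blk=28 s=4: MISS | VC []
  [1] addr=0x72 blk=28 s=4: L1-HIT | VC []
  [2] addr=0x8c blk=35 s=3: MISS | VC []
  [3] addr=0x94 blk=37 s=5: MISS | VC []
  [4] addr=0x8d blk=35 s=3: L1-HIT | VC []
  [5] addr=0xed blk=59 s=3: MISS | VC [35]
  [6] addr=0x95 blk=37 s=5: L1-HIT | VC [35]
  [7] addr=0x53 blk=20 s=4: MISS | VC [35, 28]
  [8] addr=0x8d blk=35 s=3: VC-HIT | VC [59, 28]
  [9] addr=0xbb blk=46 s=6: MISS | VC [59, 28]
  [10] addr=0x94 blk=37 s=5: L1-HIT | VC [59, 28]
  [11] addr=0x97 blk=37 s=5: L1-HIT | VC [59, 28]
  [12] addr=0x2e blk=11 s=3: MISS | VC [59, 28, 35]
  [13] addr=0x4c blk=19 s=3: MISS | VC [59, 28, 35, 11]
  [14] addr=0x2f blk=11 s=3: VC-HIT | VC [59, 28, 35, 19]

OUTCOME = MISS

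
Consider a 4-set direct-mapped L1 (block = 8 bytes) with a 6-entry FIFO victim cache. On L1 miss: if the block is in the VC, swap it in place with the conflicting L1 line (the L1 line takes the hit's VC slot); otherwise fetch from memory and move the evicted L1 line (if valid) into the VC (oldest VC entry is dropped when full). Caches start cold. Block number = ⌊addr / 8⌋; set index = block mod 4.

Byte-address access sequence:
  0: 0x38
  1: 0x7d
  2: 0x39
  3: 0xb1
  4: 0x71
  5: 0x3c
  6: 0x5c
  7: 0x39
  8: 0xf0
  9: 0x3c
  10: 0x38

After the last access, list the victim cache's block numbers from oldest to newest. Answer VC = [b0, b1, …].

  [0] addr=0x38 blk=7 s=3: MISS | VC []
  [1] addr=0x7d blk=15 s=3: MISS | VC [7]
  [2] addr=0x39 blk=7 s=3: VC-HIT | VC [15]
  [3] addr=0xb1 blk=22 s=2: MISS | VC [15]
  [4] addr=0x71 blk=14 s=2: MISS | VC [15, 22]
  [5] addr=0x3c blk=7 s=3: L1-HIT | VC [15, 22]
  [6] addr=0x5c blk=11 s=3: MISS | VC [15, 22, 7]
  [7] addr=0x39 blk=7 s=3: VC-HIT | VC [15, 22, 11]
  [8] addr=0xf0 blk=30 s=2: MISS | VC [15, 22, 11, 14]
  [9] addr=0x3c blk=7 s=3: L1-HIT | VC [15, 22, 11, 14]
  [10] addr=0x38 blk=7 s=3: L1-HIT | VC [15, 22, 11, 14]

VC = [15, 22, 11, 14]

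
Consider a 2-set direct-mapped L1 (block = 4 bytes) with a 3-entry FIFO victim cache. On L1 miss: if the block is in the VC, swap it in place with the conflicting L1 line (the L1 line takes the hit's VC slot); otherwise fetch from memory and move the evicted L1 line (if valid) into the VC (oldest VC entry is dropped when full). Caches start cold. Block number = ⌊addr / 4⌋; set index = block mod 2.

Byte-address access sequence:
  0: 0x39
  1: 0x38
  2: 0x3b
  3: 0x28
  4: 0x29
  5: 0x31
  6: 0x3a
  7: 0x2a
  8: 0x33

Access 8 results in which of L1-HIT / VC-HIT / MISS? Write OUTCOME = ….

OUTCOME = VC-HIT

0: 0x39 (blk 14, set 0) → MISS  vc=[]
1: 0x38 (blk 14, set 0) → L1-HIT  vc=[]
2: 0x3b (blk 14, set 0) → L1-HIT  vc=[]
3: 0x28 (blk 10, set 0) → MISS  vc=[14]
4: 0x29 (blk 10, set 0) → L1-HIT  vc=[14]
5: 0x31 (blk 12, set 0) → MISS  vc=[14, 10]
6: 0x3a (blk 14, set 0) → VC-HIT  vc=[12, 10]
7: 0x2a (blk 10, set 0) → VC-HIT  vc=[12, 14]
8: 0x33 (blk 12, set 0) → VC-HIT  vc=[10, 14]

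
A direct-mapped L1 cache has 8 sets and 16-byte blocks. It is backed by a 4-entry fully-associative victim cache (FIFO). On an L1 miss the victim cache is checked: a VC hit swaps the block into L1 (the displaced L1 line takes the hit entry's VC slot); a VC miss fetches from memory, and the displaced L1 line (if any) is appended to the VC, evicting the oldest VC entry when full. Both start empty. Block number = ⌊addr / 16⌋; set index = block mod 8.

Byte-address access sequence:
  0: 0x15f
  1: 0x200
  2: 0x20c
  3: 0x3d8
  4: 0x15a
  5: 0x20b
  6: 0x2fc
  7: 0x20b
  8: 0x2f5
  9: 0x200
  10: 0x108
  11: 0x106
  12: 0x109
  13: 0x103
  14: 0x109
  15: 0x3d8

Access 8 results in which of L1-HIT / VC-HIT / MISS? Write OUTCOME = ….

  [0] addr=0x15f blk=21 s=5: MISS | VC []
  [1] addr=0x200 blk=32 s=0: MISS | VC []
  [2] addr=0x20c blk=32 s=0: L1-HIT | VC []
  [3] addr=0x3d8 blk=61 s=5: MISS | VC [21]
  [4] addr=0x15a blk=21 s=5: VC-HIT | VC [61]
  [5] addr=0x20b blk=32 s=0: L1-HIT | VC [61]
  [6] addr=0x2fc blk=47 s=7: MISS | VC [61]
  [7] addr=0x20b blk=32 s=0: L1-HIT | VC [61]
  [8] addr=0x2f5 blk=47 s=7: L1-HIT | VC [61]
  [9] addr=0x200 blk=32 s=0: L1-HIT | VC [61]
  [10] addr=0x108 blk=16 s=0: MISS | VC [61, 32]
  [11] addr=0x106 blk=16 s=0: L1-HIT | VC [61, 32]
  [12] addr=0x109 blk=16 s=0: L1-HIT | VC [61, 32]
  [13] addr=0x103 blk=16 s=0: L1-HIT | VC [61, 32]
  [14] addr=0x109 blk=16 s=0: L1-HIT | VC [61, 32]
  [15] addr=0x3d8 blk=61 s=5: VC-HIT | VC [21, 32]

OUTCOME = L1-HIT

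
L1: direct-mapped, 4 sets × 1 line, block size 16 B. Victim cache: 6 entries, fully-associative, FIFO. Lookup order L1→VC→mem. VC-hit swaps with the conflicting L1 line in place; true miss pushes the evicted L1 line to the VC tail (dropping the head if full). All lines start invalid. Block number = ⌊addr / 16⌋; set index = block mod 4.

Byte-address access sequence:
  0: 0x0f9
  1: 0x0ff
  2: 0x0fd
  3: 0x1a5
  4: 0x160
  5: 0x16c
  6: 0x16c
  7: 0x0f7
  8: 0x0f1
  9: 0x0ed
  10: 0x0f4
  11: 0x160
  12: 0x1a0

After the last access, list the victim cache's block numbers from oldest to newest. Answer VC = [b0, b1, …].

VC = [22, 14]

0: 0xf9 (blk 15, set 3) → MISS  vc=[]
1: 0xff (blk 15, set 3) → L1-HIT  vc=[]
2: 0xfd (blk 15, set 3) → L1-HIT  vc=[]
3: 0x1a5 (blk 26, set 2) → MISS  vc=[]
4: 0x160 (blk 22, set 2) → MISS  vc=[26]
5: 0x16c (blk 22, set 2) → L1-HIT  vc=[26]
6: 0x16c (blk 22, set 2) → L1-HIT  vc=[26]
7: 0xf7 (blk 15, set 3) → L1-HIT  vc=[26]
8: 0xf1 (blk 15, set 3) → L1-HIT  vc=[26]
9: 0xed (blk 14, set 2) → MISS  vc=[26, 22]
10: 0xf4 (blk 15, set 3) → L1-HIT  vc=[26, 22]
11: 0x160 (blk 22, set 2) → VC-HIT  vc=[26, 14]
12: 0x1a0 (blk 26, set 2) → VC-HIT  vc=[22, 14]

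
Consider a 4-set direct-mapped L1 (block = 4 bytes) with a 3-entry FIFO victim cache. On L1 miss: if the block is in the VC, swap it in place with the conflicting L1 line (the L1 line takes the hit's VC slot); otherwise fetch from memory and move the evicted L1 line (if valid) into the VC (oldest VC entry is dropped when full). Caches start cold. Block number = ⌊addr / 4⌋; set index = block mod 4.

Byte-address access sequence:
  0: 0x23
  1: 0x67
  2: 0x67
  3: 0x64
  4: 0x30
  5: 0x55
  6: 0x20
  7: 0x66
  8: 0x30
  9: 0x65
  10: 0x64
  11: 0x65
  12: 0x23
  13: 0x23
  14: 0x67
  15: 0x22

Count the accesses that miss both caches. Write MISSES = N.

MISSES = 4

  [0] addr=0x23 blk=8 s=0: MISS | VC []
  [1] addr=0x67 blk=25 s=1: MISS | VC []
  [2] addr=0x67 blk=25 s=1: L1-HIT | VC []
  [3] addr=0x64 blk=25 s=1: L1-HIT | VC []
  [4] addr=0x30 blk=12 s=0: MISS | VC [8]
  [5] addr=0x55 blk=21 s=1: MISS | VC [8, 25]
  [6] addr=0x20 blk=8 s=0: VC-HIT | VC [12, 25]
  [7] addr=0x66 blk=25 s=1: VC-HIT | VC [12, 21]
  [8] addr=0x30 blk=12 s=0: VC-HIT | VC [8, 21]
  [9] addr=0x65 blk=25 s=1: L1-HIT | VC [8, 21]
  [10] addr=0x64 blk=25 s=1: L1-HIT | VC [8, 21]
  [11] addr=0x65 blk=25 s=1: L1-HIT | VC [8, 21]
  [12] addr=0x23 blk=8 s=0: VC-HIT | VC [12, 21]
  [13] addr=0x23 blk=8 s=0: L1-HIT | VC [12, 21]
  [14] addr=0x67 blk=25 s=1: L1-HIT | VC [12, 21]
  [15] addr=0x22 blk=8 s=0: L1-HIT | VC [12, 21]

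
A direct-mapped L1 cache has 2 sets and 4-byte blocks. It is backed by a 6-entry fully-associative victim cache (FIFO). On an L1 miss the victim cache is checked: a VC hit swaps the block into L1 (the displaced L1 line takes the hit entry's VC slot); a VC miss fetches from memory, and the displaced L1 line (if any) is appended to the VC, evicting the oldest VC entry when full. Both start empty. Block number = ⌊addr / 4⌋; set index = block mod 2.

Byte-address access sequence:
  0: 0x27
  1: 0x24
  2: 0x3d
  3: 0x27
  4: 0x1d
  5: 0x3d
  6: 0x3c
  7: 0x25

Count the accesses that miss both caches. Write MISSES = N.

MISSES = 3

  [0] addr=0x27 blk=9 s=1: MISS | VC []
  [1] addr=0x24 blk=9 s=1: L1-HIT | VC []
  [2] addr=0x3d blk=15 s=1: MISS | VC [9]
  [3] addr=0x27 blk=9 s=1: VC-HIT | VC [15]
  [4] addr=0x1d blk=7 s=1: MISS | VC [15, 9]
  [5] addr=0x3d blk=15 s=1: VC-HIT | VC [7, 9]
  [6] addr=0x3c blk=15 s=1: L1-HIT | VC [7, 9]
  [7] addr=0x25 blk=9 s=1: VC-HIT | VC [7, 15]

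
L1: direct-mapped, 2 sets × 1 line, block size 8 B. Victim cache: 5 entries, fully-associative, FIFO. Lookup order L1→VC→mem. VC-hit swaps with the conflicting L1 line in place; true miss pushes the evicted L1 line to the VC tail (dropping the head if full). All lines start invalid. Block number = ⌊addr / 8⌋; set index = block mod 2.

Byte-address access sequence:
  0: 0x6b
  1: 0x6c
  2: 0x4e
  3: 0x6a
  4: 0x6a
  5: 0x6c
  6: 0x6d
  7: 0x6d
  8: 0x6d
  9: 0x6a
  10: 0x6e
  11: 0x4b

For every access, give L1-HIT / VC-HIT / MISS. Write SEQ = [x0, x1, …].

SEQ = [MISS, L1-HIT, MISS, VC-HIT, L1-HIT, L1-HIT, L1-HIT, L1-HIT, L1-HIT, L1-HIT, L1-HIT, VC-HIT]

  [0] addr=0x6b blk=13 s=1: MISS | VC []
  [1] addr=0x6c blk=13 s=1: L1-HIT | VC []
  [2] addr=0x4e blk=9 s=1: MISS | VC [13]
  [3] addr=0x6a blk=13 s=1: VC-HIT | VC [9]
  [4] addr=0x6a blk=13 s=1: L1-HIT | VC [9]
  [5] addr=0x6c blk=13 s=1: L1-HIT | VC [9]
  [6] addr=0x6d blk=13 s=1: L1-HIT | VC [9]
  [7] addr=0x6d blk=13 s=1: L1-HIT | VC [9]
  [8] addr=0x6d blk=13 s=1: L1-HIT | VC [9]
  [9] addr=0x6a blk=13 s=1: L1-HIT | VC [9]
  [10] addr=0x6e blk=13 s=1: L1-HIT | VC [9]
  [11] addr=0x4b blk=9 s=1: VC-HIT | VC [13]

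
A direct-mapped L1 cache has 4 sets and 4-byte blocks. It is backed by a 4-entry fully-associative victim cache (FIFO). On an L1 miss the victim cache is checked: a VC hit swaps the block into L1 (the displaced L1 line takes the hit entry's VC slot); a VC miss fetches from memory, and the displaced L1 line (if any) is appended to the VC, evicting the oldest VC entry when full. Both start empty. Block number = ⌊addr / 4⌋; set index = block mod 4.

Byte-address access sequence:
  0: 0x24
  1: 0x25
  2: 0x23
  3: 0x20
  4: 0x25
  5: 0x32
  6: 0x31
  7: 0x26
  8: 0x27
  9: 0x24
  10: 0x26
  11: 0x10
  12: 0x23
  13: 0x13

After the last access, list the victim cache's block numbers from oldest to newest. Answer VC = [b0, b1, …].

0: 0x24 (blk 9, set 1) → MISS  vc=[]
1: 0x25 (blk 9, set 1) → L1-HIT  vc=[]
2: 0x23 (blk 8, set 0) → MISS  vc=[]
3: 0x20 (blk 8, set 0) → L1-HIT  vc=[]
4: 0x25 (blk 9, set 1) → L1-HIT  vc=[]
5: 0x32 (blk 12, set 0) → MISS  vc=[8]
6: 0x31 (blk 12, set 0) → L1-HIT  vc=[8]
7: 0x26 (blk 9, set 1) → L1-HIT  vc=[8]
8: 0x27 (blk 9, set 1) → L1-HIT  vc=[8]
9: 0x24 (blk 9, set 1) → L1-HIT  vc=[8]
10: 0x26 (blk 9, set 1) → L1-HIT  vc=[8]
11: 0x10 (blk 4, set 0) → MISS  vc=[8, 12]
12: 0x23 (blk 8, set 0) → VC-HIT  vc=[4, 12]
13: 0x13 (blk 4, set 0) → VC-HIT  vc=[8, 12]

VC = [8, 12]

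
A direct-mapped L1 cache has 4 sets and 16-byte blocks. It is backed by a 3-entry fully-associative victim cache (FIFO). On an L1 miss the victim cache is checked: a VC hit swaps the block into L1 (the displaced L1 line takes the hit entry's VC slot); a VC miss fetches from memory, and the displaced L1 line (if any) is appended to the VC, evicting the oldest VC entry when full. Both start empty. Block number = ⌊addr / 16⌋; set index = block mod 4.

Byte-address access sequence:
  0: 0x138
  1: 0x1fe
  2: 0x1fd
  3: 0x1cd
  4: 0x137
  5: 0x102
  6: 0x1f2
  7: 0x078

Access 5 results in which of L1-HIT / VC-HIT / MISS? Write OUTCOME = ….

#0 0x138→b19/s3 MISS; vc=[]
#1 0x1fe→b31/s3 MISS; vc=[19]
#2 0x1fd→b31/s3 L1-HIT; vc=[19]
#3 0x1cd→b28/s0 MISS; vc=[19]
#4 0x137→b19/s3 VC-HIT; vc=[31]
#5 0x102→b16/s0 MISS; vc=[31,28]
#6 0x1f2→b31/s3 VC-HIT; vc=[19,28]
#7 0x78→b7/s3 MISS; vc=[19,28,31]

OUTCOME = MISS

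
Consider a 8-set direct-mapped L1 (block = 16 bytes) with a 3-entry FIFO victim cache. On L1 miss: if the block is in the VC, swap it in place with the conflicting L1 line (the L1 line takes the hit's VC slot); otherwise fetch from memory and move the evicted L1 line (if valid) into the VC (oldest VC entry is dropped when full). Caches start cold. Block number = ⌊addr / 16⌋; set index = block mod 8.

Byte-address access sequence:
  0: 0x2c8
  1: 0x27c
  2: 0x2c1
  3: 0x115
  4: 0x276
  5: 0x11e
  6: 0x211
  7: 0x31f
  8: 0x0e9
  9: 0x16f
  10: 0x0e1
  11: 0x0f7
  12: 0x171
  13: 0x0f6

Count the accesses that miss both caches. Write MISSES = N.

  [0] addr=0x2c8 blk=44 s=4: MISS | VC []
  [1] addr=0x27c blk=39 s=7: MISS | VC []
  [2] addr=0x2c1 blk=44 s=4: L1-HIT | VC []
  [3] addr=0x115 blk=17 s=1: MISS | VC []
  [4] addr=0x276 blk=39 s=7: L1-HIT | VC []
  [5] addr=0x11e blk=17 s=1: L1-HIT | VC []
  [6] addr=0x211 blk=33 s=1: MISS | VC [17]
  [7] addr=0x31f blk=49 s=1: MISS | VC [17, 33]
  [8] addr=0xe9 blk=14 s=6: MISS | VC [17, 33]
  [9] addr=0x16f blk=22 s=6: MISS | VC [17, 33, 14]
  [10] addr=0xe1 blk=14 s=6: VC-HIT | VC [17, 33, 22]
  [11] addr=0xf7 blk=15 s=7: MISS | VC [33, 22, 39]
  [12] addr=0x171 blk=23 s=7: MISS | VC [22, 39, 15]
  [13] addr=0xf6 blk=15 s=7: VC-HIT | VC [22, 39, 23]

MISSES = 9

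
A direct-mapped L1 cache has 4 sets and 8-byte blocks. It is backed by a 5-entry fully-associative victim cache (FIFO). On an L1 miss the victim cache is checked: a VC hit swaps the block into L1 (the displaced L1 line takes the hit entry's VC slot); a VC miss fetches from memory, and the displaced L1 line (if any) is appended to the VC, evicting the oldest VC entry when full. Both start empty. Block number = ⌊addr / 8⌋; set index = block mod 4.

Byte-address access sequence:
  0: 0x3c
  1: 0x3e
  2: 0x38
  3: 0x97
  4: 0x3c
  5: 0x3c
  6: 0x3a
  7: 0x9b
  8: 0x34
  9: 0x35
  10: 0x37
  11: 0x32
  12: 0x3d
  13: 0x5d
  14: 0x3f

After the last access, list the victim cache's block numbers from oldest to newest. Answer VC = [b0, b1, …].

VC = [19, 18, 11]

0: 0x3c (blk 7, set 3) → MISS  vc=[]
1: 0x3e (blk 7, set 3) → L1-HIT  vc=[]
2: 0x38 (blk 7, set 3) → L1-HIT  vc=[]
3: 0x97 (blk 18, set 2) → MISS  vc=[]
4: 0x3c (blk 7, set 3) → L1-HIT  vc=[]
5: 0x3c (blk 7, set 3) → L1-HIT  vc=[]
6: 0x3a (blk 7, set 3) → L1-HIT  vc=[]
7: 0x9b (blk 19, set 3) → MISS  vc=[7]
8: 0x34 (blk 6, set 2) → MISS  vc=[7, 18]
9: 0x35 (blk 6, set 2) → L1-HIT  vc=[7, 18]
10: 0x37 (blk 6, set 2) → L1-HIT  vc=[7, 18]
11: 0x32 (blk 6, set 2) → L1-HIT  vc=[7, 18]
12: 0x3d (blk 7, set 3) → VC-HIT  vc=[19, 18]
13: 0x5d (blk 11, set 3) → MISS  vc=[19, 18, 7]
14: 0x3f (blk 7, set 3) → VC-HIT  vc=[19, 18, 11]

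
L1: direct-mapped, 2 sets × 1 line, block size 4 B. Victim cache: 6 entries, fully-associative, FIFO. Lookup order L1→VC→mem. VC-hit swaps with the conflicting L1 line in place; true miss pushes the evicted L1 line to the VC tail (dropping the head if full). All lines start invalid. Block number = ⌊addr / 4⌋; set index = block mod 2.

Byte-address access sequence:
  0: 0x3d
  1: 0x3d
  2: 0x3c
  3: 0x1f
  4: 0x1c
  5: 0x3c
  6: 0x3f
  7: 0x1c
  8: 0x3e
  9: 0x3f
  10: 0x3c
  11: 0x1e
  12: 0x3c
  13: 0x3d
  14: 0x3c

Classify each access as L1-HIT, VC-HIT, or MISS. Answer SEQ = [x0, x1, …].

SEQ = [MISS, L1-HIT, L1-HIT, MISS, L1-HIT, VC-HIT, L1-HIT, VC-HIT, VC-HIT, L1-HIT, L1-HIT, VC-HIT, VC-HIT, L1-HIT, L1-HIT]

  [0] addr=0x3d blk=15 s=1: MISS | VC []
  [1] addr=0x3d blk=15 s=1: L1-HIT | VC []
  [2] addr=0x3c blk=15 s=1: L1-HIT | VC []
  [3] addr=0x1f blk=7 s=1: MISS | VC [15]
  [4] addr=0x1c blk=7 s=1: L1-HIT | VC [15]
  [5] addr=0x3c blk=15 s=1: VC-HIT | VC [7]
  [6] addr=0x3f blk=15 s=1: L1-HIT | VC [7]
  [7] addr=0x1c blk=7 s=1: VC-HIT | VC [15]
  [8] addr=0x3e blk=15 s=1: VC-HIT | VC [7]
  [9] addr=0x3f blk=15 s=1: L1-HIT | VC [7]
  [10] addr=0x3c blk=15 s=1: L1-HIT | VC [7]
  [11] addr=0x1e blk=7 s=1: VC-HIT | VC [15]
  [12] addr=0x3c blk=15 s=1: VC-HIT | VC [7]
  [13] addr=0x3d blk=15 s=1: L1-HIT | VC [7]
  [14] addr=0x3c blk=15 s=1: L1-HIT | VC [7]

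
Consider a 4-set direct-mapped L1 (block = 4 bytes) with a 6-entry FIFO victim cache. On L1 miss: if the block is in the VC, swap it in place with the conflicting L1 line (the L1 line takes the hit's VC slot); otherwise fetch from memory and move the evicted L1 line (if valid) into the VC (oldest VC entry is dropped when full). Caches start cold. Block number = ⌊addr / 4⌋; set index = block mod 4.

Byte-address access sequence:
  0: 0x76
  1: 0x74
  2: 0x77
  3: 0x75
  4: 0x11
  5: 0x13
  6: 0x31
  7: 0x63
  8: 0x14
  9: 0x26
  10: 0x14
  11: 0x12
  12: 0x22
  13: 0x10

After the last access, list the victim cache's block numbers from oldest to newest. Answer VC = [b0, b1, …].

VC = [24, 12, 29, 9, 8]

  [0] addr=0x76 blk=29 s=1: MISS | VC []
  [1] addr=0x74 blk=29 s=1: L1-HIT | VC []
  [2] addr=0x77 blk=29 s=1: L1-HIT | VC []
  [3] addr=0x75 blk=29 s=1: L1-HIT | VC []
  [4] addr=0x11 blk=4 s=0: MISS | VC []
  [5] addr=0x13 blk=4 s=0: L1-HIT | VC []
  [6] addr=0x31 blk=12 s=0: MISS | VC [4]
  [7] addr=0x63 blk=24 s=0: MISS | VC [4, 12]
  [8] addr=0x14 blk=5 s=1: MISS | VC [4, 12, 29]
  [9] addr=0x26 blk=9 s=1: MISS | VC [4, 12, 29, 5]
  [10] addr=0x14 blk=5 s=1: VC-HIT | VC [4, 12, 29, 9]
  [11] addr=0x12 blk=4 s=0: VC-HIT | VC [24, 12, 29, 9]
  [12] addr=0x22 blk=8 s=0: MISS | VC [24, 12, 29, 9, 4]
  [13] addr=0x10 blk=4 s=0: VC-HIT | VC [24, 12, 29, 9, 8]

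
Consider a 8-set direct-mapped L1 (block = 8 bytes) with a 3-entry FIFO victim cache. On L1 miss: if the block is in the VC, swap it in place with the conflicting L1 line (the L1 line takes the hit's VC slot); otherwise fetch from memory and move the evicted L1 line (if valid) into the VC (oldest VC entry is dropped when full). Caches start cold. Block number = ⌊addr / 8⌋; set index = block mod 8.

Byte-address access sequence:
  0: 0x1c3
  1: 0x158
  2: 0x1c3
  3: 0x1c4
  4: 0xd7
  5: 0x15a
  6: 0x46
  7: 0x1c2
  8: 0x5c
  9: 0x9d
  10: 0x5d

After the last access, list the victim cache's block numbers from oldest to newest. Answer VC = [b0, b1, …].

VC = [8, 43, 19]

  [0] addr=0x1c3 blk=56 s=0: MISS | VC []
  [1] addr=0x158 blk=43 s=3: MISS | VC []
  [2] addr=0x1c3 blk=56 s=0: L1-HIT | VC []
  [3] addr=0x1c4 blk=56 s=0: L1-HIT | VC []
  [4] addr=0xd7 blk=26 s=2: MISS | VC []
  [5] addr=0x15a blk=43 s=3: L1-HIT | VC []
  [6] addr=0x46 blk=8 s=0: MISS | VC [56]
  [7] addr=0x1c2 blk=56 s=0: VC-HIT | VC [8]
  [8] addr=0x5c blk=11 s=3: MISS | VC [8, 43]
  [9] addr=0x9d blk=19 s=3: MISS | VC [8, 43, 11]
  [10] addr=0x5d blk=11 s=3: VC-HIT | VC [8, 43, 19]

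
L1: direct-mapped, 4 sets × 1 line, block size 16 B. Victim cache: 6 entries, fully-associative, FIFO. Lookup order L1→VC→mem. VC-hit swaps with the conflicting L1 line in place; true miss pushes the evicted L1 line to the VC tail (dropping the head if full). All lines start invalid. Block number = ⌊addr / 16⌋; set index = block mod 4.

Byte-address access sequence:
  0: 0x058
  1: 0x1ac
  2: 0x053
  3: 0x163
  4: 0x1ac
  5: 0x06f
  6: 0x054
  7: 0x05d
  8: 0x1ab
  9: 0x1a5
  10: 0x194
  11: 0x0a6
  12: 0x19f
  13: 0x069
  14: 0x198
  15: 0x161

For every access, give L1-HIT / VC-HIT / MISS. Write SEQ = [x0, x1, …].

0: 0x58 (blk 5, set 1) → MISS  vc=[]
1: 0x1ac (blk 26, set 2) → MISS  vc=[]
2: 0x53 (blk 5, set 1) → L1-HIT  vc=[]
3: 0x163 (blk 22, set 2) → MISS  vc=[26]
4: 0x1ac (blk 26, set 2) → VC-HIT  vc=[22]
5: 0x6f (blk 6, set 2) → MISS  vc=[22, 26]
6: 0x54 (blk 5, set 1) → L1-HIT  vc=[22, 26]
7: 0x5d (blk 5, set 1) → L1-HIT  vc=[22, 26]
8: 0x1ab (blk 26, set 2) → VC-HIT  vc=[22, 6]
9: 0x1a5 (blk 26, set 2) → L1-HIT  vc=[22, 6]
10: 0x194 (blk 25, set 1) → MISS  vc=[22, 6, 5]
11: 0xa6 (blk 10, set 2) → MISS  vc=[22, 6, 5, 26]
12: 0x19f (blk 25, set 1) → L1-HIT  vc=[22, 6, 5, 26]
13: 0x69 (blk 6, set 2) → VC-HIT  vc=[22, 10, 5, 26]
14: 0x198 (blk 25, set 1) → L1-HIT  vc=[22, 10, 5, 26]
15: 0x161 (blk 22, set 2) → VC-HIT  vc=[6, 10, 5, 26]

SEQ = [MISS, MISS, L1-HIT, MISS, VC-HIT, MISS, L1-HIT, L1-HIT, VC-HIT, L1-HIT, MISS, MISS, L1-HIT, VC-HIT, L1-HIT, VC-HIT]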